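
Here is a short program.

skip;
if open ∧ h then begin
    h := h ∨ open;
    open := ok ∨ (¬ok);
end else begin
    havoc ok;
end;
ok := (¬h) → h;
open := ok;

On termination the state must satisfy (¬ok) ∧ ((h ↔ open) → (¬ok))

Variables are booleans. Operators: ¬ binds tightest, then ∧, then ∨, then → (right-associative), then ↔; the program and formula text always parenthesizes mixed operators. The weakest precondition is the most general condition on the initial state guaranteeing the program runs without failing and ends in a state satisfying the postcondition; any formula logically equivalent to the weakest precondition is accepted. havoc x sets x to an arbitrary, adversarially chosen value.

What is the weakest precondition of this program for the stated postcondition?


Working backward. After the program, (¬ok) ∧ ((h ↔ open) → (¬ok)) must hold.
Before open := ok: (¬ok) ∧ ((h ↔ ok) → (¬ok))
Before ok := (¬h) → h: (¬((¬h) → h)) ∧ ((h ↔ ((¬h) → h)) → (¬((¬h) → h)))
Then branch requires (¬((¬(h ∨ open)) → (h ∨ open))) ∧ (((h ∨ open) ↔ ((¬(h ∨ open)) → (h ∨ open))) → (¬((¬(h ∨ open)) → (h ∨ open)))); else branch requires (¬((¬h) → h)) ∧ ((h ↔ ((¬h) → h)) → (¬((¬h) → h))).
Before the if: ((open ∧ h) → ((¬((¬(h ∨ open)) → (h ∨ open))) ∧ (((h ∨ open) ↔ ((¬(h ∨ open)) → (h ∨ open))) → (¬((¬(h ∨ open)) → (h ∨ open)))))) ∧ ((¬(open ∧ h)) → ((¬((¬h) → h)) ∧ ((h ↔ ((¬h) → h)) → (¬((¬h) → h)))))
Before skip: ((open ∧ h) → ((¬((¬(h ∨ open)) → (h ∨ open))) ∧ (((h ∨ open) ↔ ((¬(h ∨ open)) → (h ∨ open))) → (¬((¬(h ∨ open)) → (h ∨ open)))))) ∧ ((¬(open ∧ h)) → ((¬((¬h) → h)) ∧ ((h ↔ ((¬h) → h)) → (¬((¬h) → h)))))
Answer: WP = ((open ∧ h) → ((¬((¬(h ∨ open)) → (h ∨ open))) ∧ (((h ∨ open) ↔ ((¬(h ∨ open)) → (h ∨ open))) → (¬((¬(h ∨ open)) → (h ∨ open)))))) ∧ ((¬(open ∧ h)) → ((¬((¬h) → h)) ∧ ((h ↔ ((¬h) → h)) → (¬((¬h) → h)))))


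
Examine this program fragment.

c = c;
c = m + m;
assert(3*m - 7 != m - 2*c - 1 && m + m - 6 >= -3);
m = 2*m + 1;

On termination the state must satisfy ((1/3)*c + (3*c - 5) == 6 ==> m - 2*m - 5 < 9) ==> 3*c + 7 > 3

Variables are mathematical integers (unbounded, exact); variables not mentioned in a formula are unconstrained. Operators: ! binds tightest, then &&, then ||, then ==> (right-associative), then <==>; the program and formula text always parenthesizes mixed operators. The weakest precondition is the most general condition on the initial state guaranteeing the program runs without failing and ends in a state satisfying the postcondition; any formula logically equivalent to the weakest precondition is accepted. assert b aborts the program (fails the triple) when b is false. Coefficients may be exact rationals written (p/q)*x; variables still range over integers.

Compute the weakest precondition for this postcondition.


Working backward. After the program, the postcondition ((1/3)*c + (3*c - 5) == 6 ==> m - 2*m - 5 < 9) ==> 3*c + 7 > 3 must hold; in canonical form it is ((10/3)*c == 11 ==> m > -14) ==> 3*c > -4.
Before m := 2*m + 1: ((10/3)*c == 11 ==> 2*m > -15) ==> 3*c > -4
Before assert 3*m - 7 != m - 2*c - 1 && m + m - 6 >= -3: 2*c + 2*m != 6 && 2*m >= 3 && (((10/3)*c == 11 ==> 2*m > -15) ==> 3*c > -4)
Before c := m + m: 6*m != 6 && 2*m >= 3 && (((20/3)*m == 11 ==> 2*m > -15) ==> 6*m > -4)
Before c := c: 6*m != 6 && 2*m >= 3 && (((20/3)*m == 11 ==> 2*m > -15) ==> 6*m > -4)
Answer: WP = 6*m != 6 && 2*m >= 3 && (((20/3)*m == 11 ==> 2*m > -15) ==> 6*m > -4)


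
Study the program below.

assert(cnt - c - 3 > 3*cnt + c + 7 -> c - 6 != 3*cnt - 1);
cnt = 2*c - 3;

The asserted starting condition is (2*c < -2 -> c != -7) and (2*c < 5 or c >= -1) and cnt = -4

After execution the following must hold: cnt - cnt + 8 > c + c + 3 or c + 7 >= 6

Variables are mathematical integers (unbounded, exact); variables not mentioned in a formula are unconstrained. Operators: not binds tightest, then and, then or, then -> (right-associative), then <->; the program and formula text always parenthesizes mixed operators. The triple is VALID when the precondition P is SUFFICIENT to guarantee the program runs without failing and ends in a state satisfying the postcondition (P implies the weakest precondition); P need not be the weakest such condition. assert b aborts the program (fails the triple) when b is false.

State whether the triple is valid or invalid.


Working backward. After the program, the postcondition cnt - cnt + 8 > c + c + 3 or c + 7 >= 6 must hold; in canonical form it is 2*c < 5 or c >= -1.
Before cnt := 2*c - 3: 2*c < 5 or c >= -1
Before assert cnt - c - 3 > 3*cnt + c + 7 -> c - 6 != 3*cnt - 1: (2*c + 2*cnt < -10 -> c != 3*cnt + 5) and (2*c < 5 or c >= -1)
The weakest precondition is (2*c + 2*cnt < -10 -> c != 3*cnt + 5) and (2*c < 5 or c >= -1).
Check whether (2*c < -2 -> c != -7) and (2*c < 5 or c >= -1) and cnt = -4 implies it.
Every state satisfying the precondition satisfies the weakest precondition: the implication holds.
Answer: valid


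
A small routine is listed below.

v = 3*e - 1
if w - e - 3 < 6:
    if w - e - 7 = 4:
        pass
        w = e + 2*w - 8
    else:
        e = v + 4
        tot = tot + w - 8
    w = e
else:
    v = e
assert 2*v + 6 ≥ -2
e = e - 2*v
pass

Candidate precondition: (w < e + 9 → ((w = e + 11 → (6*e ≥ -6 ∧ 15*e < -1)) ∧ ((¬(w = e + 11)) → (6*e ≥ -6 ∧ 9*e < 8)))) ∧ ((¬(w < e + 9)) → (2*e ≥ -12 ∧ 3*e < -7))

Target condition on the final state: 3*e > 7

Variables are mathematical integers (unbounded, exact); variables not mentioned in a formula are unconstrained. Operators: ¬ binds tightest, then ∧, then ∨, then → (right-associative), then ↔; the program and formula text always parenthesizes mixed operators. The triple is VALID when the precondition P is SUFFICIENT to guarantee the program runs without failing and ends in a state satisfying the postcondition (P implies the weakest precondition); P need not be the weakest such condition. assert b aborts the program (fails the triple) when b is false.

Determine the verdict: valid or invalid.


Working backward. After the program, 3*e > 7 must hold.
Before skip: 3*e > 7
Before e := e - 2*v: 3*e > 6*v + 7
Before assert 2*v + 6 ≥ -2: 2*v ≥ -8 ∧ 3*e > 6*v + 7
Then branch requires (w = e + 11 → (2*v ≥ -8 ∧ 3*e > 6*v + 7)) ∧ ((¬(w = e + 11)) → (2*v ≥ -8 ∧ 3*v < 5)); else branch requires 2*e ≥ -8 ∧ 3*e < -7.
Before the if: (w < e + 9 → ((w = e + 11 → (2*v ≥ -8 ∧ 3*e > 6*v + 7)) ∧ ((¬(w = e + 11)) → (2*v ≥ -8 ∧ 3*v < 5)))) ∧ ((¬(w < e + 9)) → (2*e ≥ -8 ∧ 3*e < -7))
Before v := 3*e - 1: (w < e + 9 → ((w = e + 11 → (6*e ≥ -6 ∧ 15*e < -1)) ∧ ((¬(w = e + 11)) → (6*e ≥ -6 ∧ 9*e < 8)))) ∧ ((¬(w < e + 9)) → (2*e ≥ -8 ∧ 3*e < -7))
The weakest precondition is (w < e + 9 → ((w = e + 11 → (6*e ≥ -6 ∧ 15*e < -1)) ∧ ((¬(w = e + 11)) → (6*e ≥ -6 ∧ 9*e < 8)))) ∧ ((¬(w < e + 9)) → (2*e ≥ -8 ∧ 3*e < -7)).
Check whether (w < e + 9 → ((w = e + 11 → (6*e ≥ -6 ∧ 15*e < -1)) ∧ ((¬(w = e + 11)) → (6*e ≥ -6 ∧ 9*e < 8)))) ∧ ((¬(w < e + 9)) → (2*e ≥ -12 ∧ 3*e < -7)) implies it.
Countermodel: at the initial state e = -6, w = 3, the precondition holds but the weakest precondition fails.
Answer: invalid


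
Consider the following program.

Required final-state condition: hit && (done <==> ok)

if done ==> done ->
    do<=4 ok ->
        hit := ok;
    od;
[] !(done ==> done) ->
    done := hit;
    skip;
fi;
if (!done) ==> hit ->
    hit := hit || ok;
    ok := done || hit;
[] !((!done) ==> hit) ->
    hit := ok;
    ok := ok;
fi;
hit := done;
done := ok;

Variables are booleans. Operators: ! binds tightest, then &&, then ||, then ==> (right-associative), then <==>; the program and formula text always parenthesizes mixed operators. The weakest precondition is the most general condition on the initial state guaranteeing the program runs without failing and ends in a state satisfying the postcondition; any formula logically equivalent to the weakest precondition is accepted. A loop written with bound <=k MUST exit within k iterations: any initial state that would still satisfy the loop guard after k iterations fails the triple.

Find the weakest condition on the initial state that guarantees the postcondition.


Working backward. After the program, hit && (done <==> ok) must hold.
Before done := ok: hit
Before hit := done: done
Then branch requires done; else branch requires done.
Before the if: (((!done) ==> hit) ==> done) && ((!((!done) ==> hit)) ==> done)
Then branch requires (ok ==> ((ok ==> ((ok ==> ((ok ==> ((!ok) && (((!done) ==> ok) ==> done) && ((!((!done) ==> ok)) ==> done))) && ((!ok) ==> ((((!done) ==> ok) ==> done) && ((!((!done) ==> ok)) ==> done))))) && ((!ok) ==> ((((!done) ==> ok) ==> done) && ((!((!done) ==> ok)) ==> done))))) && ((!ok) ==> ((((!done) ==> ok) ==> done) && ((!((!done) ==> ok)) ==> done))))) && ((!ok) ==> ((((!done) ==> hit) ==> done) && ((!((!done) ==> hit)) ==> done))); else branch requires (((!hit) ==> hit) ==> hit) && ((!((!hit) ==> hit)) ==> hit).
Before the if: (ok ==> ((ok ==> ((ok ==> ((ok ==> ((!ok) && (((!done) ==> ok) ==> done) && ((!((!done) ==> ok)) ==> done))) && ((!ok) ==> ((((!done) ==> ok) ==> done) && ((!((!done) ==> ok)) ==> done))))) && ((!ok) ==> ((((!done) ==> ok) ==> done) && ((!((!done) ==> ok)) ==> done))))) && ((!ok) ==> ((((!done) ==> ok) ==> done) && ((!((!done) ==> ok)) ==> done))))) && ((!ok) ==> ((((!done) ==> hit) ==> done) && ((!((!done) ==> hit)) ==> done)))
Answer: WP = (ok ==> ((ok ==> ((ok ==> ((ok ==> ((!ok) && (((!done) ==> ok) ==> done) && ((!((!done) ==> ok)) ==> done))) && ((!ok) ==> ((((!done) ==> ok) ==> done) && ((!((!done) ==> ok)) ==> done))))) && ((!ok) ==> ((((!done) ==> ok) ==> done) && ((!((!done) ==> ok)) ==> done))))) && ((!ok) ==> ((((!done) ==> ok) ==> done) && ((!((!done) ==> ok)) ==> done))))) && ((!ok) ==> ((((!done) ==> hit) ==> done) && ((!((!done) ==> hit)) ==> done)))


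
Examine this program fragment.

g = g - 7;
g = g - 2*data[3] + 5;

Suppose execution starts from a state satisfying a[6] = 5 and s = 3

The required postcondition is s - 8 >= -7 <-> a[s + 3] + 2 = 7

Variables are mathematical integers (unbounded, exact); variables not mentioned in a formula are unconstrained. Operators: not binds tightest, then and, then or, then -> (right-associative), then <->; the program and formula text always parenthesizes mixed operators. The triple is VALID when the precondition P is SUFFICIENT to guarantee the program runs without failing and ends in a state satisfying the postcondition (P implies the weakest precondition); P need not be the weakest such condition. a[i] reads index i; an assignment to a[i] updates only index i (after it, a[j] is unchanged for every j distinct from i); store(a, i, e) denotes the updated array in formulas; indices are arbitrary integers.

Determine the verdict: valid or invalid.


Working backward. After the program, the postcondition s - 8 >= -7 <-> a[s + 3] + 2 = 7 must hold; in canonical form it is s >= 1 <-> a[s + 3] = 5.
Before g := g - 2*data[3] + 5: s >= 1 <-> a[s + 3] = 5
Before g := g - 7: s >= 1 <-> a[s + 3] = 5
The weakest precondition is s >= 1 <-> a[s + 3] = 5.
Check whether a[6] = 5 and s = 3 implies it.
Every state satisfying the precondition satisfies the weakest precondition: the implication holds.
Answer: valid


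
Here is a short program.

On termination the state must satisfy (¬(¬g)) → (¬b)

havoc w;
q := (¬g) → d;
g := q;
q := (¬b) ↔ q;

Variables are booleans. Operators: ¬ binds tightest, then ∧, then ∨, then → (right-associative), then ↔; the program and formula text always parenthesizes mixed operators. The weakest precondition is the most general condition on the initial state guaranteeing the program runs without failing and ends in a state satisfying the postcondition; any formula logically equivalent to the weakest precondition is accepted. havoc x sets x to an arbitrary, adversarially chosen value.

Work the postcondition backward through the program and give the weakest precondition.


Working backward. After the program, the postcondition (¬(¬g)) → (¬b) must hold; in canonical form it is g → (¬b).
Before q := (¬b) ↔ q: g → (¬b)
Before g := q: q → (¬b)
Before q := (¬g) → d: ((¬g) → d) → (¬b)
Before havoc w: ((¬g) → d) → (¬b)
Answer: WP = ((¬g) → d) → (¬b)


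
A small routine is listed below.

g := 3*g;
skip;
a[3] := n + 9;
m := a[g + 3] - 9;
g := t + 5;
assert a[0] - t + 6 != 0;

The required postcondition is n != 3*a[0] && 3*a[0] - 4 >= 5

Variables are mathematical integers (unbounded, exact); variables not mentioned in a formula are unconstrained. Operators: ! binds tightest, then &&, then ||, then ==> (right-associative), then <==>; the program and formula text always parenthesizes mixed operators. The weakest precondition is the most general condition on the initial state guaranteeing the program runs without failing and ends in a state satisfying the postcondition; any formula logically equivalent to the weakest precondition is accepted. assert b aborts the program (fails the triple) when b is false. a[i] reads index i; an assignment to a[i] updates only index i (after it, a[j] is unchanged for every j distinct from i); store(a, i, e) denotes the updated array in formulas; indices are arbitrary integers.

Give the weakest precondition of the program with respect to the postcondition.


Working backward. After the program, the postcondition n != 3*a[0] && 3*a[0] - 4 >= 5 must hold; in canonical form it is n != 3*a[0] && 3*a[0] >= 9.
Before assert a[0] - t + 6 != 0: a[0] != t - 6 && n != 3*a[0] && 3*a[0] >= 9
Before g := t + 5: a[0] != t - 6 && n != 3*a[0] && 3*a[0] >= 9
Before m := a[g + 3] - 9: a[0] != t - 6 && n != 3*a[0] && 3*a[0] >= 9
Before a[3] := n + 9: a[0] != t - 6 && n != 3*a[0] && 3*a[0] >= 9
Before skip: a[0] != t - 6 && n != 3*a[0] && 3*a[0] >= 9
Before g := 3*g: a[0] != t - 6 && n != 3*a[0] && 3*a[0] >= 9
Answer: WP = a[0] != t - 6 && n != 3*a[0] && 3*a[0] >= 9


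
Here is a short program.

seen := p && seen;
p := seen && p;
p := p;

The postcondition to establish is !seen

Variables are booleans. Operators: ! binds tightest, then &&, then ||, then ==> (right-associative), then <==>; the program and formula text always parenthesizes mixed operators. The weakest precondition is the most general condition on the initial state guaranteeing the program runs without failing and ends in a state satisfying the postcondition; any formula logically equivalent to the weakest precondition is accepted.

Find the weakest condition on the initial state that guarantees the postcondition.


Working backward. After the program, !seen must hold.
Before p := p: !seen
Before p := seen && p: !seen
Before seen := p && seen: !(p && seen)
Answer: WP = !(p && seen)


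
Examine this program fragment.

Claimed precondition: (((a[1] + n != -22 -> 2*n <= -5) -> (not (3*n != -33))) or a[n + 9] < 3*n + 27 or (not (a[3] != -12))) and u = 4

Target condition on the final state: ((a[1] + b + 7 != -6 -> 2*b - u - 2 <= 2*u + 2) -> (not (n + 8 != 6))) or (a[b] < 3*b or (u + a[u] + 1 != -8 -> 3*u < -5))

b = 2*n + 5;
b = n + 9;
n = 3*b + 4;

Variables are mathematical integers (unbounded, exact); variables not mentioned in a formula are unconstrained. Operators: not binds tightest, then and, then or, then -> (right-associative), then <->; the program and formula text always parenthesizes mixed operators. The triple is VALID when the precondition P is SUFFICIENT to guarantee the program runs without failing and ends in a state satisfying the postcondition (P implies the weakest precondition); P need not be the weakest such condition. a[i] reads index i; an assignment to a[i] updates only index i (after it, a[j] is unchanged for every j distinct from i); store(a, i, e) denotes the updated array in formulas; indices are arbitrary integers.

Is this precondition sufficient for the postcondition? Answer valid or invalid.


Working backward. After the program, the postcondition ((a[1] + b + 7 != -6 -> 2*b - u - 2 <= 2*u + 2) -> (not (n + 8 != 6))) or (a[b] < 3*b or (u + a[u] + 1 != -8 -> 3*u < -5)) must hold; in canonical form it is ((a[1] + b != -13 -> 2*b <= 3*u + 4) -> (not (n != -2))) or a[b] < 3*b or (a[u] + u != -9 -> 3*u < -5).
Before n := 3*b + 4: ((a[1] + b != -13 -> 2*b <= 3*u + 4) -> (not (3*b != -6))) or a[b] < 3*b or (a[u] + u != -9 -> 3*u < -5)
Before b := n + 9: ((a[1] + n != -22 -> 2*n <= 3*u - 14) -> (not (3*n != -33))) or a[n + 9] < 3*n + 27 or (a[u] + u != -9 -> 3*u < -5)
Before b := 2*n + 5: ((a[1] + n != -22 -> 2*n <= 3*u - 14) -> (not (3*n != -33))) or a[n + 9] < 3*n + 27 or (a[u] + u != -9 -> 3*u < -5)
The weakest precondition is ((a[1] + n != -22 -> 2*n <= 3*u - 14) -> (not (3*n != -33))) or a[n + 9] < 3*n + 27 or (a[u] + u != -9 -> 3*u < -5).
Check whether (((a[1] + n != -22 -> 2*n <= -5) -> (not (3*n != -33))) or a[n + 9] < 3*n + 27 or (not (a[3] != -12))) and u = 4 implies it.
Countermodel: at the initial state a = {[-3] = -9, [1] = -11, [3] = -12, [4] = 6, elsewhere -9}, n = -12, u = 4, the precondition holds but the weakest precondition fails.
Answer: invalid


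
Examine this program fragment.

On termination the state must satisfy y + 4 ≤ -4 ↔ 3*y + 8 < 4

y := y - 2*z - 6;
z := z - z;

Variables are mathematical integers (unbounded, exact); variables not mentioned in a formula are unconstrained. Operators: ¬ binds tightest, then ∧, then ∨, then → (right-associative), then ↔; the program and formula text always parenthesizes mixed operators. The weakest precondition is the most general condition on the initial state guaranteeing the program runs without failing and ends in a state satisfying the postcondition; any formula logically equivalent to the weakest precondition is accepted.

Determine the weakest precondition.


Working backward. After the program, the postcondition y + 4 ≤ -4 ↔ 3*y + 8 < 4 must hold; in canonical form it is y ≤ -8 ↔ 3*y < -4.
Before z := z - z: y ≤ -8 ↔ 3*y < -4
Before y := y - 2*z - 6: y ≤ 2*z - 2 ↔ 3*y < 6*z + 14
Answer: WP = y ≤ 2*z - 2 ↔ 3*y < 6*z + 14


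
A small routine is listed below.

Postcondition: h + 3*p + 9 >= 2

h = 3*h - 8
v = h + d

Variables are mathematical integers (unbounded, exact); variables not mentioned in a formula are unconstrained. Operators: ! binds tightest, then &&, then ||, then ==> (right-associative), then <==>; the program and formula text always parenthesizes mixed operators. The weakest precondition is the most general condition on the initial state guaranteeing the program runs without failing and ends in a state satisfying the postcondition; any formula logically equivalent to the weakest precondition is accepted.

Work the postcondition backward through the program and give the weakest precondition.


Working backward. After the program, the postcondition h + 3*p + 9 >= 2 must hold; in canonical form it is h + 3*p >= -7.
Before v := h + d: h + 3*p >= -7
Before h := 3*h - 8: 3*h + 3*p >= 1
Answer: WP = 3*h + 3*p >= 1


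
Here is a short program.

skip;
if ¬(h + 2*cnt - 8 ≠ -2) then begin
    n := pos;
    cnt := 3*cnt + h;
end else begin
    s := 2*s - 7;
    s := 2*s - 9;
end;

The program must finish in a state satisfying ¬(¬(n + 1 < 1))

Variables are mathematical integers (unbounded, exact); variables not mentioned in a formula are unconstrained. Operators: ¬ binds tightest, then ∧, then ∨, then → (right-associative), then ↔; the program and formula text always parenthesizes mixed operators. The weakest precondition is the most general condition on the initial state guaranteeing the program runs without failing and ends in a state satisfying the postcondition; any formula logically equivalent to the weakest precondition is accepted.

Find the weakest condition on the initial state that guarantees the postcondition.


Working backward. After the program, the postcondition ¬(¬(n + 1 < 1)) must hold; in canonical form it is n < 0.
Then branch requires pos < 0; else branch requires n < 0.
Before the if: ((¬(2*cnt + h ≠ 6)) → pos < 0) ∧ (2*cnt + h ≠ 6 → n < 0)
Before skip: ((¬(2*cnt + h ≠ 6)) → pos < 0) ∧ (2*cnt + h ≠ 6 → n < 0)
Answer: WP = ((¬(2*cnt + h ≠ 6)) → pos < 0) ∧ (2*cnt + h ≠ 6 → n < 0)


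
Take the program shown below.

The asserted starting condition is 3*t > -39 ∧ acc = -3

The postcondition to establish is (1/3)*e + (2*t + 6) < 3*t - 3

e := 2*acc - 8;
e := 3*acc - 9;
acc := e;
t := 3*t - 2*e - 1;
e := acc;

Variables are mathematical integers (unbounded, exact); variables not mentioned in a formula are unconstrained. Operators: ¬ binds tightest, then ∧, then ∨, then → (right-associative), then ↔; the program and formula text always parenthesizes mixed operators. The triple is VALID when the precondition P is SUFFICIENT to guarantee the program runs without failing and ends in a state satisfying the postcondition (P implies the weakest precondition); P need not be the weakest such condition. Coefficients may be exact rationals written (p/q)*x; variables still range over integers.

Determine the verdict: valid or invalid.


Working backward. After the program, the postcondition (1/3)*e + (2*t + 6) < 3*t - 3 must hold; in canonical form it is (1/3)*e < t - 9.
Before e := acc: (1/3)*acc < t - 9
Before t := 3*t - 2*e - 1: (1/3)*acc + 2*e < 3*t - 10
Before acc := e: (7/3)*e < 3*t - 10
Before e := 3*acc - 9: 7*acc < 3*t + 11
Before e := 2*acc - 8: 7*acc < 3*t + 11
The weakest precondition is 7*acc < 3*t + 11.
Check whether 3*t > -39 ∧ acc = -3 implies it.
Countermodel: at the initial state acc = -3, t = -12, the precondition holds but the weakest precondition fails.
Answer: invalid


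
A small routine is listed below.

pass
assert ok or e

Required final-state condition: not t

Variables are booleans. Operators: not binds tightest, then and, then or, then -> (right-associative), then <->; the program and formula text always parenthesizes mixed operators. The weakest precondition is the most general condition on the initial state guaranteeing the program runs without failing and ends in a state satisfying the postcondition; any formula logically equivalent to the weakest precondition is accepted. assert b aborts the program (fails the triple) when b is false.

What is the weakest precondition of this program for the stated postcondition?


Working backward. After the program, not t must hold.
Before assert ok or e: (ok or e) and (not t)
Before skip: (ok or e) and (not t)
Answer: WP = (ok or e) and (not t)


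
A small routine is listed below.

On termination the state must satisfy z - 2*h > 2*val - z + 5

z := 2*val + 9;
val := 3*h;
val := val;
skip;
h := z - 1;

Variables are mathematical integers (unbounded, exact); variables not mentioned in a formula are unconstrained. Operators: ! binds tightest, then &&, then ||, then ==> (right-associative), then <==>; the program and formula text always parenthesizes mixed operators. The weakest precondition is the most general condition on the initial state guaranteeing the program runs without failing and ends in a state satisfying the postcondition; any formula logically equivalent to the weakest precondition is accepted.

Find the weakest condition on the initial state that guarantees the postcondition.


Working backward. After the program, the postcondition z - 2*h > 2*val - z + 5 must hold; in canonical form it is 2*z > 2*h + 2*val + 5.
Before h := z - 1: 2*val < -3
Before skip: 2*val < -3
Before val := val: 2*val < -3
Before val := 3*h: 6*h < -3
Before z := 2*val + 9: 6*h < -3
Answer: WP = 6*h < -3


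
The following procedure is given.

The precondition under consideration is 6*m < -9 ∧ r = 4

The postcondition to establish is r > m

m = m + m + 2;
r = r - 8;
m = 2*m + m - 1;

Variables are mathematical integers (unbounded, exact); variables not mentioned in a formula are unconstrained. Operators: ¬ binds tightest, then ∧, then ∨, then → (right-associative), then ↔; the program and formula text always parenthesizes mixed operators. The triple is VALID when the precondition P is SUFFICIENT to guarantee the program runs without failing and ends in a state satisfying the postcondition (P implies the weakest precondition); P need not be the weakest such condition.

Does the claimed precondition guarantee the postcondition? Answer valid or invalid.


Working backward. After the program, r > m must hold.
Before m := 2*m + m - 1: r > 3*m - 1
Before r := r - 8: r > 3*m + 7
Before m := m + m + 2: r > 6*m + 13
The weakest precondition is r > 6*m + 13.
Check whether 6*m < -9 ∧ r = 4 implies it.
Every state satisfying the precondition satisfies the weakest precondition: the implication holds.
Answer: valid


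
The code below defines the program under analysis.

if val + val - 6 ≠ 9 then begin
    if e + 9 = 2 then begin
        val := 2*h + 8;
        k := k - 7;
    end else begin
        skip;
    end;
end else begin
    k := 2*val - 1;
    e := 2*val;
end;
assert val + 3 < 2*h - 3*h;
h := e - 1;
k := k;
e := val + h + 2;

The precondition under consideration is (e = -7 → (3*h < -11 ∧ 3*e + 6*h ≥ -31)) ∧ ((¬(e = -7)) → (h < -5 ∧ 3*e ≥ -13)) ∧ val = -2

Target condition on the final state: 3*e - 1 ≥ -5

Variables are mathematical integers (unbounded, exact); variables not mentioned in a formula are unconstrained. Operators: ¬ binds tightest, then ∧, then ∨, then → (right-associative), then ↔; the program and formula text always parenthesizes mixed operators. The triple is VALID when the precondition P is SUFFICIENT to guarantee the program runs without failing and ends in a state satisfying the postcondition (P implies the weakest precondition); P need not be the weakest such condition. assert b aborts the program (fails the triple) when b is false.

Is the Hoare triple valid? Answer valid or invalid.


Working backward. After the program, the postcondition 3*e - 1 ≥ -5 must hold; in canonical form it is 3*e ≥ -4.
Before e := val + h + 2: 3*h + 3*val ≥ -10
Before k := k: 3*h + 3*val ≥ -10
Before h := e - 1: 3*e + 3*val ≥ -7
Before assert val + 3 < 2*h - 3*h: h + val < -3 ∧ 3*e + 3*val ≥ -7
Then branch requires (e = -7 → (3*h < -11 ∧ 3*e + 6*h ≥ -31)) ∧ ((¬(e = -7)) → (h + val < -3 ∧ 3*e + 3*val ≥ -7)); else branch requires h + val < -3 ∧ 9*val ≥ -7.
Before the if: (2*val ≠ 15 → ((e = -7 → (3*h < -11 ∧ 3*e + 6*h ≥ -31)) ∧ ((¬(e = -7)) → (h + val < -3 ∧ 3*e + 3*val ≥ -7)))) ∧ ((¬(2*val ≠ 15)) → (h + val < -3 ∧ 9*val ≥ -7))
The weakest precondition is (2*val ≠ 15 → ((e = -7 → (3*h < -11 ∧ 3*e + 6*h ≥ -31)) ∧ ((¬(e = -7)) → (h + val < -3 ∧ 3*e + 3*val ≥ -7)))) ∧ ((¬(2*val ≠ 15)) → (h + val < -3 ∧ 9*val ≥ -7)).
Check whether (e = -7 → (3*h < -11 ∧ 3*e + 6*h ≥ -31)) ∧ ((¬(e = -7)) → (h < -5 ∧ 3*e ≥ -13)) ∧ val = -2 implies it.
Countermodel: at the initial state e = -1, h = -6, val = -2, the precondition holds but the weakest precondition fails.
Answer: invalid


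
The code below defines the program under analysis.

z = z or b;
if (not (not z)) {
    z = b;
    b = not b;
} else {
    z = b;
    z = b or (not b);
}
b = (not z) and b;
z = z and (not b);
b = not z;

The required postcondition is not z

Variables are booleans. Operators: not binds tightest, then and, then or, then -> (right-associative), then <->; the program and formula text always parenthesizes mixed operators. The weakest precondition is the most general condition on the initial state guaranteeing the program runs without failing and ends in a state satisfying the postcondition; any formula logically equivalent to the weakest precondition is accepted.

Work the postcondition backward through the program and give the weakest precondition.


Working backward. After the program, not z must hold.
Before b := not z: not z
Before z := z and (not b): not (z and (not b))
Before b := (not z) and b: not (z and (not ((not z) and b)))
Then branch requires not b; else branch requires false.
Before the if: (z -> (not b)) and z
Before z := z or b: ((z or b) -> (not b)) and (z or b)
Answer: WP = ((z or b) -> (not b)) and (z or b)


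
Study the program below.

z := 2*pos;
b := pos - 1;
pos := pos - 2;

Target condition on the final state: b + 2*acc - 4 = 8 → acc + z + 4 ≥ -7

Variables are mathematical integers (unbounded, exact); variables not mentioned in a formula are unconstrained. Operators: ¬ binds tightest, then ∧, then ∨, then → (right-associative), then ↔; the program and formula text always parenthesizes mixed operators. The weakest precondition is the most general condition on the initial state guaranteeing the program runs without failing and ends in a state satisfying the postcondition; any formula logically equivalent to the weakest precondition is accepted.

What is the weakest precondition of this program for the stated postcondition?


Working backward. After the program, the postcondition b + 2*acc - 4 = 8 → acc + z + 4 ≥ -7 must hold; in canonical form it is 2*acc + b = 12 → acc + z ≥ -11.
Before pos := pos - 2: 2*acc + b = 12 → acc + z ≥ -11
Before b := pos - 1: 2*acc + pos = 13 → acc + z ≥ -11
Before z := 2*pos: 2*acc + pos = 13 → acc + 2*pos ≥ -11
Answer: WP = 2*acc + pos = 13 → acc + 2*pos ≥ -11


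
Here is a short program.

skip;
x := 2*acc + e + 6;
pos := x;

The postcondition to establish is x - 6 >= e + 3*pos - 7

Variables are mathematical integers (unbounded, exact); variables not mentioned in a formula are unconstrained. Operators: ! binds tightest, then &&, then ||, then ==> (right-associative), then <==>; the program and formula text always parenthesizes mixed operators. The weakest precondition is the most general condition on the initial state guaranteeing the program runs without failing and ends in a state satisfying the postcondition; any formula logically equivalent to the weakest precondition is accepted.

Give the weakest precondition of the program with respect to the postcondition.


Working backward. After the program, the postcondition x - 6 >= e + 3*pos - 7 must hold; in canonical form it is x >= e + 3*pos - 1.
Before pos := x: e + 2*x <= 1
Before x := 2*acc + e + 6: 4*acc + 3*e <= -11
Before skip: 4*acc + 3*e <= -11
Answer: WP = 4*acc + 3*e <= -11


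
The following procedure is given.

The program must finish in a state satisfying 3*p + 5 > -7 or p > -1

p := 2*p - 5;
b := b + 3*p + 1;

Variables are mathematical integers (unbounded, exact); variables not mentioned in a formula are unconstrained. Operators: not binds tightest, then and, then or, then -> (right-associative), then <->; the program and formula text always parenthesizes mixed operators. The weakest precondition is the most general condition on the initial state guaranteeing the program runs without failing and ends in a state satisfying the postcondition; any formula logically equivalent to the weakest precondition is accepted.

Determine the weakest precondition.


Working backward. After the program, the postcondition 3*p + 5 > -7 or p > -1 must hold; in canonical form it is 3*p > -12 or p > -1.
Before b := b + 3*p + 1: 3*p > -12 or p > -1
Before p := 2*p - 5: 6*p > 3 or 2*p > 4
Answer: WP = 6*p > 3 or 2*p > 4


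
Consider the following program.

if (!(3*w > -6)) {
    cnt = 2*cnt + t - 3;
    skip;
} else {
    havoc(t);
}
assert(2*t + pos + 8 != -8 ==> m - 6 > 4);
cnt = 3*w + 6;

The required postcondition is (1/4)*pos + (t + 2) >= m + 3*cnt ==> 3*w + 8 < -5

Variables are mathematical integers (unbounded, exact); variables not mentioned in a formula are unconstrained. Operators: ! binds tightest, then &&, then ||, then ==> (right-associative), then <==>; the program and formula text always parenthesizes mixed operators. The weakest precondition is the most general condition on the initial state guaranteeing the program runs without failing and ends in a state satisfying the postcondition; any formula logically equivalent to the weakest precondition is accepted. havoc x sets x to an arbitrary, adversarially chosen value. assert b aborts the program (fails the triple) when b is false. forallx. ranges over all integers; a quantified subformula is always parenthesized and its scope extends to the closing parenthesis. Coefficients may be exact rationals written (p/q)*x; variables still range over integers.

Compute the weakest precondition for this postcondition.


Working backward. After the program, the postcondition (1/4)*pos + (t + 2) >= m + 3*cnt ==> 3*w + 8 < -5 must hold; in canonical form it is (1/4)*pos + t >= 3*cnt + m - 2 ==> 3*w < -13.
Before cnt := 3*w + 6: (1/4)*pos + t >= m + 9*w + 16 ==> 3*w < -13
Before assert 2*t + pos + 8 != -8 ==> m - 6 > 4: (pos + 2*t != -16 ==> m > 10) && ((1/4)*pos + t >= m + 9*w + 16 ==> 3*w < -13)
Then branch requires (pos + 2*t != -16 ==> m > 10) && ((1/4)*pos + t >= m + 9*w + 16 ==> 3*w < -13); else branch requires forall t_1. ((pos + 2*t_1 != -16 ==> m > 10) && ((1/4)*pos + t_1 >= m + 9*w + 16 ==> 3*w < -13)).
Before the if: ((!(3*w > -6)) ==> ((pos + 2*t != -16 ==> m > 10) && ((1/4)*pos + t >= m + 9*w + 16 ==> 3*w < -13))) && (3*w > -6 ==> (forall t_1. ((pos + 2*t_1 != -16 ==> m > 10) && ((1/4)*pos + t_1 >= m + 9*w + 16 ==> 3*w < -13))))
Answer: WP = ((!(3*w > -6)) ==> ((pos + 2*t != -16 ==> m > 10) && ((1/4)*pos + t >= m + 9*w + 16 ==> 3*w < -13))) && (3*w > -6 ==> (forall t_1. ((pos + 2*t_1 != -16 ==> m > 10) && ((1/4)*pos + t_1 >= m + 9*w + 16 ==> 3*w < -13))))


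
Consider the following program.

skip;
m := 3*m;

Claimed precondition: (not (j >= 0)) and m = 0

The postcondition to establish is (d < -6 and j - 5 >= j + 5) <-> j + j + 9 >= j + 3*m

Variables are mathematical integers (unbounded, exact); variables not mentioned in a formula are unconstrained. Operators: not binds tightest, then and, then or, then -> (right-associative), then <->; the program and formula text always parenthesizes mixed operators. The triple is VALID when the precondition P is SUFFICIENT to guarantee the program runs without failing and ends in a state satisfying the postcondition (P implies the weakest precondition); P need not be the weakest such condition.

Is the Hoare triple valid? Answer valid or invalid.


Working backward. After the program, the postcondition (d < -6 and j - 5 >= j + 5) <-> j + j + 9 >= j + 3*m must hold; in canonical form it is not (j >= 3*m - 9).
Before m := 3*m: not (j >= 9*m - 9)
Before skip: not (j >= 9*m - 9)
The weakest precondition is not (j >= 9*m - 9).
Check whether (not (j >= 0)) and m = 0 implies it.
Countermodel: at the initial state j = -9, m = 0, the precondition holds but the weakest precondition fails.
Answer: invalid


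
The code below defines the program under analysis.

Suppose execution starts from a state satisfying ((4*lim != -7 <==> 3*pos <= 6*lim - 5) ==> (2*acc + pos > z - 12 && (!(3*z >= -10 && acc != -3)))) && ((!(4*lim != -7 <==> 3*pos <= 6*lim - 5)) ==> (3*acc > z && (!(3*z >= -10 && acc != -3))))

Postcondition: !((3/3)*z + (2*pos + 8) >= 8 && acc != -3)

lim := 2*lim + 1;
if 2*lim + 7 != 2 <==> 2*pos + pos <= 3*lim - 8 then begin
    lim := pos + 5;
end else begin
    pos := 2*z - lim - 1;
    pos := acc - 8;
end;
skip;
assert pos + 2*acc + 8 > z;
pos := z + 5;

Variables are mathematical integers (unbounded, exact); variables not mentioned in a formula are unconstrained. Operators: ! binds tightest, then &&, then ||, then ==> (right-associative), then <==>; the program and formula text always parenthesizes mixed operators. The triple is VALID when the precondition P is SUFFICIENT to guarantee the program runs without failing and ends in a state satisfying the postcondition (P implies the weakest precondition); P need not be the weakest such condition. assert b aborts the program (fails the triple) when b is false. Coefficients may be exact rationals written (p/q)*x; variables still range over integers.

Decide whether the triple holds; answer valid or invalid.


Working backward. After the program, the postcondition !((3/3)*z + (2*pos + 8) >= 8 && acc != -3) must hold; in canonical form it is !(2*pos + z >= 0 && acc != -3).
Before pos := z + 5: !(3*z >= -10 && acc != -3)
Before assert pos + 2*acc + 8 > z: 2*acc + pos > z - 8 && (!(3*z >= -10 && acc != -3))
Before skip: 2*acc + pos > z - 8 && (!(3*z >= -10 && acc != -3))
Then branch requires 2*acc + pos > z - 8 && (!(3*z >= -10 && acc != -3)); else branch requires 3*acc > z && (!(3*z >= -10 && acc != -3)).
Before the if: ((2*lim != -5 <==> 3*pos <= 3*lim - 8) ==> (2*acc + pos > z - 8 && (!(3*z >= -10 && acc != -3)))) && ((!(2*lim != -5 <==> 3*pos <= 3*lim - 8)) ==> (3*acc > z && (!(3*z >= -10 && acc != -3))))
Before lim := 2*lim + 1: ((4*lim != -7 <==> 3*pos <= 6*lim - 5) ==> (2*acc + pos > z - 8 && (!(3*z >= -10 && acc != -3)))) && ((!(4*lim != -7 <==> 3*pos <= 6*lim - 5)) ==> (3*acc > z && (!(3*z >= -10 && acc != -3))))
The weakest precondition is ((4*lim != -7 <==> 3*pos <= 6*lim - 5) ==> (2*acc + pos > z - 8 && (!(3*z >= -10 && acc != -3)))) && ((!(4*lim != -7 <==> 3*pos <= 6*lim - 5)) ==> (3*acc > z && (!(3*z >= -10 && acc != -3)))).
Check whether ((4*lim != -7 <==> 3*pos <= 6*lim - 5) ==> (2*acc + pos > z - 12 && (!(3*z >= -10 && acc != -3)))) && ((!(4*lim != -7 <==> 3*pos <= 6*lim - 5)) ==> (3*acc > z && (!(3*z >= -10 && acc != -3)))) implies it.
Countermodel: at the initial state acc = -6, lim = 1, pos = 0, z = -4, the precondition holds but the weakest precondition fails.
Answer: invalid


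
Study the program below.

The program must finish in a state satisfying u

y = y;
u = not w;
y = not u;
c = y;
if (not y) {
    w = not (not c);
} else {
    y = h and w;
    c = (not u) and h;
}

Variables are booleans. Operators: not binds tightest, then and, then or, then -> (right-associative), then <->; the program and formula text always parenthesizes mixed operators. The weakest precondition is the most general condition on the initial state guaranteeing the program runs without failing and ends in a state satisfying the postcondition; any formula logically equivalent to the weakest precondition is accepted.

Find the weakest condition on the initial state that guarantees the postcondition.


Working backward. After the program, u must hold.
Then branch requires u; else branch requires u.
Before the if: ((not y) -> u) and (y -> u)
Before c := y: ((not y) -> u) and (y -> u)
Before y := not u: (not u) -> u
Before u := not w: w -> (not w)
Before y := y: w -> (not w)
Answer: WP = w -> (not w)


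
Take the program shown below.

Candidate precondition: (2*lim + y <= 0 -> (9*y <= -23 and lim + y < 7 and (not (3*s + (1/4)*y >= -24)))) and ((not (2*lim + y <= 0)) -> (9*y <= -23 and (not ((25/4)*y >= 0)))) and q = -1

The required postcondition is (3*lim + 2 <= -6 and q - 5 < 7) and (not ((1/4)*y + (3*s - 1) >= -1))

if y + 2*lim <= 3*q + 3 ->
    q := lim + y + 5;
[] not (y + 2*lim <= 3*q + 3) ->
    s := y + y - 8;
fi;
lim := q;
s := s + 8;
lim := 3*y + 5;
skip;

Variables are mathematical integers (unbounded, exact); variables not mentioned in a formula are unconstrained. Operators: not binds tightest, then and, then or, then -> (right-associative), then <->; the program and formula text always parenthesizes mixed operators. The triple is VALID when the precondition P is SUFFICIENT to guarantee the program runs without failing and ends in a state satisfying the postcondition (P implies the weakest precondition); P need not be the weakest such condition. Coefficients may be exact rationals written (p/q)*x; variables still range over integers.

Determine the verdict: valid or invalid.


Working backward. After the program, the postcondition (3*lim + 2 <= -6 and q - 5 < 7) and (not ((1/4)*y + (3*s - 1) >= -1)) must hold; in canonical form it is 3*lim <= -8 and q < 12 and (not (3*s + (1/4)*y >= 0)).
Before skip: 3*lim <= -8 and q < 12 and (not (3*s + (1/4)*y >= 0))
Before lim := 3*y + 5: 9*y <= -23 and q < 12 and (not (3*s + (1/4)*y >= 0))
Before s := s + 8: 9*y <= -23 and q < 12 and (not (3*s + (1/4)*y >= -24))
Before lim := q: 9*y <= -23 and q < 12 and (not (3*s + (1/4)*y >= -24))
Then branch requires 9*y <= -23 and lim + y < 7 and (not (3*s + (1/4)*y >= -24)); else branch requires 9*y <= -23 and q < 12 and (not ((25/4)*y >= 0)).
Before the if: (2*lim + y <= 3*q + 3 -> (9*y <= -23 and lim + y < 7 and (not (3*s + (1/4)*y >= -24)))) and ((not (2*lim + y <= 3*q + 3)) -> (9*y <= -23 and q < 12 and (not ((25/4)*y >= 0))))
The weakest precondition is (2*lim + y <= 3*q + 3 -> (9*y <= -23 and lim + y < 7 and (not (3*s + (1/4)*y >= -24)))) and ((not (2*lim + y <= 3*q + 3)) -> (9*y <= -23 and q < 12 and (not ((25/4)*y >= 0)))).
Check whether (2*lim + y <= 0 -> (9*y <= -23 and lim + y < 7 and (not (3*s + (1/4)*y >= -24)))) and ((not (2*lim + y <= 0)) -> (9*y <= -23 and (not ((25/4)*y >= 0)))) and q = -1 implies it.
Every state satisfying the precondition satisfies the weakest precondition: the implication holds.
Answer: valid
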